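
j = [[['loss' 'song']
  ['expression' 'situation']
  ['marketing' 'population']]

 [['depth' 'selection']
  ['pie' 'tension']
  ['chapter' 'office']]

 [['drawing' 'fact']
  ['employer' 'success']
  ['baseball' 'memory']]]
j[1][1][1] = 'tension'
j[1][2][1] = 'office'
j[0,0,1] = 'song'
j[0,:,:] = [['loss', 'song'], ['expression', 'situation'], ['marketing', 'population']]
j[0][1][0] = 'expression'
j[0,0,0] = 'loss'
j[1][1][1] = 'tension'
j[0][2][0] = 'marketing'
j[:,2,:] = [['marketing', 'population'], ['chapter', 'office'], ['baseball', 'memory']]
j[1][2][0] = 'chapter'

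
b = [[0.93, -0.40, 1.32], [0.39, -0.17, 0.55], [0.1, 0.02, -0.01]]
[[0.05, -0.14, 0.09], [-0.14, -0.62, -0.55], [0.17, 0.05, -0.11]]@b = [[0.0, 0.01, -0.01], [-0.43, 0.15, -0.52], [0.17, -0.08, 0.25]]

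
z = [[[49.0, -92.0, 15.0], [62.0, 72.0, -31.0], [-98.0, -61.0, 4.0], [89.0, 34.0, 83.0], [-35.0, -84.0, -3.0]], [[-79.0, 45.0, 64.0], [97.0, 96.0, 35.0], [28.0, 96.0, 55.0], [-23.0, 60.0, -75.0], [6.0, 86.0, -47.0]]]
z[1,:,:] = [[-79.0, 45.0, 64.0], [97.0, 96.0, 35.0], [28.0, 96.0, 55.0], [-23.0, 60.0, -75.0], [6.0, 86.0, -47.0]]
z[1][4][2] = -47.0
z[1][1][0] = 97.0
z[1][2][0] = 28.0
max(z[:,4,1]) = 86.0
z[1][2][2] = 55.0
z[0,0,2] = 15.0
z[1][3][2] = -75.0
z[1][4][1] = 86.0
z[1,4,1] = 86.0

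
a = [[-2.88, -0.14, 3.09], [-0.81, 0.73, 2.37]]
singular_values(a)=[4.83, 1.14]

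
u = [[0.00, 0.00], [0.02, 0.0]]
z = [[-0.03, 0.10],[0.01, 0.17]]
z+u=[[-0.03, 0.10], [0.03, 0.17]]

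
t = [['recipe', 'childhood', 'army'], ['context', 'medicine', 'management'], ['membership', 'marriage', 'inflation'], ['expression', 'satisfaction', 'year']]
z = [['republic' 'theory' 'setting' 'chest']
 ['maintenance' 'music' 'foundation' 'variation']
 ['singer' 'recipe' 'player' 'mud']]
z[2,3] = 'mud'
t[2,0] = 'membership'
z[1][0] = 'maintenance'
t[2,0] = 'membership'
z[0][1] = 'theory'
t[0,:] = ['recipe', 'childhood', 'army']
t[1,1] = 'medicine'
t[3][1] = 'satisfaction'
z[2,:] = ['singer', 'recipe', 'player', 'mud']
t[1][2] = 'management'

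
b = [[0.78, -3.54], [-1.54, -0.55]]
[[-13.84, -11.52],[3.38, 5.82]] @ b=[[6.95,55.33],[-6.33,-15.17]]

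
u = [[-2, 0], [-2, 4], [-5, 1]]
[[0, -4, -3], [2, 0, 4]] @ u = [[23, -19], [-24, 4]]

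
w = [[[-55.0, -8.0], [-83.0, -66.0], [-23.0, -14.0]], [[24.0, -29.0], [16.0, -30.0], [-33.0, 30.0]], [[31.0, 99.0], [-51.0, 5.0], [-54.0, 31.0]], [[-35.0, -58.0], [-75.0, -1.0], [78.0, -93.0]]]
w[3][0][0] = -35.0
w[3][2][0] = 78.0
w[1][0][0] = 24.0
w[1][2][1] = 30.0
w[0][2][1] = -14.0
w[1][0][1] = -29.0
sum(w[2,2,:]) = -23.0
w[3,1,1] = -1.0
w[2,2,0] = -54.0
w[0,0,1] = -8.0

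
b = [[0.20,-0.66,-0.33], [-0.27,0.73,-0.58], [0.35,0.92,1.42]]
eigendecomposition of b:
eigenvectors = [[(-0.93+0j), (-0.29-0.23j), (-0.29+0.23j)], [(-0.1+0j), -0.19+0.53j, (-0.19-0.53j)], [(0.36+0j), 0.74+0.00j, (0.74-0j)]]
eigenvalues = [(0.26+0j), (1.05+0.55j), (1.05-0.55j)]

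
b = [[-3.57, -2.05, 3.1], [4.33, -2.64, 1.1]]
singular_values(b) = [5.78, 4.48]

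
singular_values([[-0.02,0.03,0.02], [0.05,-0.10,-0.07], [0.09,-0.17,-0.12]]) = [0.27, 0.0, 0.0]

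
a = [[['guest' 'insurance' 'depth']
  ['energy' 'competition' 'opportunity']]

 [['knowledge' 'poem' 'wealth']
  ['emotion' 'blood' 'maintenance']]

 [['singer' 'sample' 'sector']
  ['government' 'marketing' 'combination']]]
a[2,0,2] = 'sector'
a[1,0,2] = 'wealth'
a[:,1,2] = ['opportunity', 'maintenance', 'combination']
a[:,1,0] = ['energy', 'emotion', 'government']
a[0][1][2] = 'opportunity'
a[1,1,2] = 'maintenance'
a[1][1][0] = 'emotion'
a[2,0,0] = 'singer'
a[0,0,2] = 'depth'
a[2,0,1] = 'sample'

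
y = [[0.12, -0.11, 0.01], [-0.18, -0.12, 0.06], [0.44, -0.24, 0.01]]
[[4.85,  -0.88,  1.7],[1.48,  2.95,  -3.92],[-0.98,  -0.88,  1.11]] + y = [[4.97, -0.99, 1.71],[1.30, 2.83, -3.86],[-0.54, -1.12, 1.12]]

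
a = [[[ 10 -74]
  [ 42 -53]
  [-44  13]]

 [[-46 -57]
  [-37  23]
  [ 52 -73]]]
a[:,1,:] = [[42, -53], [-37, 23]]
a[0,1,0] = 42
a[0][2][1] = 13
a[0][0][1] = -74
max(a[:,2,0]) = 52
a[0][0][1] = -74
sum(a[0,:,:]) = -106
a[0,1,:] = [42, -53]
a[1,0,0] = -46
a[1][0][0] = -46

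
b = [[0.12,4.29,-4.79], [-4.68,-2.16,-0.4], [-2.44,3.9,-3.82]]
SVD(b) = [[0.74,-0.17,-0.65], [-0.06,0.95,-0.32], [0.67,0.27,0.69]] @ diag([8.57748632822332, 5.430052138111104, 0.8876159454049054]) @ [[-0.15, 0.69, -0.71], [-0.94, -0.32, -0.11], [-0.30, 0.65, 0.7]]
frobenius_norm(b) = 10.19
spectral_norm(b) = 8.58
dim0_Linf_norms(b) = [4.68, 4.29, 4.79]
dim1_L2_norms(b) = [6.43, 5.17, 5.98]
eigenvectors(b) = [[(0.5+0j), 0.17-0.47j, 0.17+0.47j], [-0.57+0.00j, (0.62+0j), 0.62-0.00j], [(-0.65+0j), (0.32-0.51j), 0.32+0.51j]]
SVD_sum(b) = [[-0.94, 4.37, -4.49], [0.08, -0.35, 0.36], [-0.85, 3.97, -4.08]] + [[0.88, 0.30, 0.10], [-4.84, -1.62, -0.57], [-1.40, -0.47, -0.16]] + [[0.17, -0.38, -0.4], [0.08, -0.18, -0.20], [-0.18, 0.4, 0.43]]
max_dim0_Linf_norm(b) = 4.79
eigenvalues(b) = [(1.47+0j), (-3.66+3.85j), (-3.66-3.85j)]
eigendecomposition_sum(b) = [[0.74-0.00j, (0.14-0j), (-0.68+0j)], [-0.85+0.00j, -0.16+0.00j, 0.78-0.00j], [(-0.97+0j), -0.19+0.00j, (0.89-0j)]] + [[(-0.31+1.52j),2.07+1.62j,(-2.05-0.25j)], [-1.92+0.30j,-1.00+3.13j,(-0.59-2.51j)], [(-0.74+1.72j),(2.04+2.41j),-2.35-0.80j]] + [[-0.31-1.52j, 2.07-1.62j, (-2.05+0.25j)], [-1.92-0.30j, -1.00-3.13j, -0.59+2.51j], [-0.74-1.72j, 2.04-2.41j, -2.35+0.80j]]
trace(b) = -5.86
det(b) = 41.34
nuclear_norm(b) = 14.90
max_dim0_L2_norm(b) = 6.19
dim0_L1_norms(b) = [7.24, 10.35, 9.01]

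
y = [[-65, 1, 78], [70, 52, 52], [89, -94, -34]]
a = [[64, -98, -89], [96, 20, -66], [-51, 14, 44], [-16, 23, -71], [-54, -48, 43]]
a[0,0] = 64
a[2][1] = 14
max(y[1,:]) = 70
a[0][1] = -98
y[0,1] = 1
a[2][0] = -51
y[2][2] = -34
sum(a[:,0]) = 39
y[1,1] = 52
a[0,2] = -89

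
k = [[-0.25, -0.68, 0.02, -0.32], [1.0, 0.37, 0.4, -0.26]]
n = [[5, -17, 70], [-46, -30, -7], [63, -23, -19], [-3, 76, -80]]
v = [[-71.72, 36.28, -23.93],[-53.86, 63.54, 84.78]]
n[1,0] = -46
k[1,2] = 0.399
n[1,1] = -30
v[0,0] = -71.72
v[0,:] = [-71.72, 36.28, -23.93]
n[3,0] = -3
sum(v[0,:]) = -59.37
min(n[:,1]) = -30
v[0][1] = 36.28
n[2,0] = 63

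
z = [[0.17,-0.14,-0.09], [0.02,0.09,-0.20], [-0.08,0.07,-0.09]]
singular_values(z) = [0.25, 0.25, 0.04]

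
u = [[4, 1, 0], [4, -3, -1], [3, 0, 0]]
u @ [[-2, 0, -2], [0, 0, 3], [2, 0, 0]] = [[-8, 0, -5], [-10, 0, -17], [-6, 0, -6]]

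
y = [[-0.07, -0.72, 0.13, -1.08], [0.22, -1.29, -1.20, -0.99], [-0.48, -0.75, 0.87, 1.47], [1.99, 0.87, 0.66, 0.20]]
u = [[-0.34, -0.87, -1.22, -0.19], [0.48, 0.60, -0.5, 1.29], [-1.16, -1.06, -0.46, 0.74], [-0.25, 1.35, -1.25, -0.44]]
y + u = [[-0.41, -1.59, -1.09, -1.27], [0.70, -0.69, -1.70, 0.30], [-1.64, -1.81, 0.41, 2.21], [1.74, 2.22, -0.59, -0.24]]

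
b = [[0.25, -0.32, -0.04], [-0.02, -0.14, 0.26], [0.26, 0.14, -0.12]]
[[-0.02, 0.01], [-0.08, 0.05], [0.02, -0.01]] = b@ [[-0.09, 0.05], [0.02, -0.01], [-0.32, 0.19]]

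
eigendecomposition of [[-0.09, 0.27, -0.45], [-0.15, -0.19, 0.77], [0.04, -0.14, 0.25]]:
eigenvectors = [[(0.63+0j), -0.22-0.50j, (-0.22+0.5j)],[0.71+0.00j, 0.79+0.00j, 0.79-0.00j],[0.30+0.00j, 0.14+0.25j, (0.14-0.25j)]]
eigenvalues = [0j, (-0.02+0.34j), (-0.02-0.34j)]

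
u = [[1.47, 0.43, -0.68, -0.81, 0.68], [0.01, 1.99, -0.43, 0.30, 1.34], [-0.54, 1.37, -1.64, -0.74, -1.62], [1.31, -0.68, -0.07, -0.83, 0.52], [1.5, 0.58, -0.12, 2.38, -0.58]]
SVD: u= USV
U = [[-0.13, 0.02, -0.68, 0.34, -0.63], [-0.5, -0.14, -0.48, -0.66, 0.26], [-0.34, -0.82, 0.1, 0.42, 0.16], [0.2, 0.21, -0.47, 0.43, 0.71], [-0.76, 0.51, 0.26, 0.3, 0.05]]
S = [3.05, 3.01, 2.63, 2.11, 0.0]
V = [[-0.29, -0.68, 0.31, -0.58, 0.11], [0.5, -0.42, 0.44, 0.52, 0.33], [-0.49, -0.24, 0.19, 0.51, -0.63], [0.61, -0.34, -0.33, -0.20, -0.6], [0.22, 0.43, 0.75, -0.29, -0.34]]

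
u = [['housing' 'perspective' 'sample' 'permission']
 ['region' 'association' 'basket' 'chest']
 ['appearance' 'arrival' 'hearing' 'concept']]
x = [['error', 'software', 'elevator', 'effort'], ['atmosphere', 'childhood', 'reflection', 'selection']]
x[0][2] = 'elevator'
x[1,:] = ['atmosphere', 'childhood', 'reflection', 'selection']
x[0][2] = 'elevator'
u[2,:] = ['appearance', 'arrival', 'hearing', 'concept']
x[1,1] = 'childhood'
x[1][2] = 'reflection'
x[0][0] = 'error'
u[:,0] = ['housing', 'region', 'appearance']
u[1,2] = 'basket'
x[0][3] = 'effort'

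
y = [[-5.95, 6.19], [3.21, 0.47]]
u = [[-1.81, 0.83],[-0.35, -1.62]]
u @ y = [[13.43, -10.81], [-3.12, -2.93]]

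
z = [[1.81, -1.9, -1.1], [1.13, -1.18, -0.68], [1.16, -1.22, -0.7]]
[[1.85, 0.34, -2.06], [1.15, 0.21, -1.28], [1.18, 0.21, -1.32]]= z@[[0.39,  -0.02,  -0.5],[-0.17,  0.19,  0.38],[-0.75,  -0.67,  0.39]]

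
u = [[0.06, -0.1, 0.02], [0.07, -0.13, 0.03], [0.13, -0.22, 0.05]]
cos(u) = [[1.0, -0.0, 0.00], [0.0, 1.0, 0.00], [0.00, -0.0, 1.0]]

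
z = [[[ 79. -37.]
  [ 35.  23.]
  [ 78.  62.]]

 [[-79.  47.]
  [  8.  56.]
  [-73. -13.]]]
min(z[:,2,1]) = -13.0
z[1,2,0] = -73.0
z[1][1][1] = 56.0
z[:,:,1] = [[-37.0, 23.0, 62.0], [47.0, 56.0, -13.0]]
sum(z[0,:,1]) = 48.0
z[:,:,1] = [[-37.0, 23.0, 62.0], [47.0, 56.0, -13.0]]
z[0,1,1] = 23.0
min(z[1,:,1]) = -13.0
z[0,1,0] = 35.0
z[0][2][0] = 78.0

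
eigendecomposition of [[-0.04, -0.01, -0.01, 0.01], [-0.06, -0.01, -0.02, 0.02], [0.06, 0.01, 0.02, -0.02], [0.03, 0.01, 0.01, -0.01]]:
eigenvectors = [[-0.44,  -0.00,  0.23,  0.00], [-0.58,  0.71,  -0.3,  -0.0], [0.58,  -0.71,  0.30,  0.71], [0.35,  0.00,  0.87,  0.71]]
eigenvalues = [-0.05, 0.01, -0.0, -0.0]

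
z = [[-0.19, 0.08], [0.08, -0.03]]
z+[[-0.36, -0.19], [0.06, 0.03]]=[[-0.55, -0.11], [0.14, 0.00]]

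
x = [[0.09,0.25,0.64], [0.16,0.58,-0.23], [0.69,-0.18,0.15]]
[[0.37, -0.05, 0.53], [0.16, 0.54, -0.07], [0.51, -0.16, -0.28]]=x @ [[0.71, 0.05, -0.49], [0.24, 0.77, 0.32], [0.39, -0.39, 0.77]]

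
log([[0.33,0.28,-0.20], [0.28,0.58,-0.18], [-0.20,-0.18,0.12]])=[[(-2.53+0.78j), 0.59+0.04j, (-2.47+1.36j)],[(0.59+0.04j), (-0.8+0j), (-0.53+0.07j)],[-2.47+1.36j, (-0.53+0.07j), (-5.34+2.35j)]]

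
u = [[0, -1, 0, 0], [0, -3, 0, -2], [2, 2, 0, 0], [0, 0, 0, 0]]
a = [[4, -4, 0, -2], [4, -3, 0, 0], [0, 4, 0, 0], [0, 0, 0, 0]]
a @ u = [[0, 8, 0, 8], [0, 5, 0, 6], [0, -12, 0, -8], [0, 0, 0, 0]]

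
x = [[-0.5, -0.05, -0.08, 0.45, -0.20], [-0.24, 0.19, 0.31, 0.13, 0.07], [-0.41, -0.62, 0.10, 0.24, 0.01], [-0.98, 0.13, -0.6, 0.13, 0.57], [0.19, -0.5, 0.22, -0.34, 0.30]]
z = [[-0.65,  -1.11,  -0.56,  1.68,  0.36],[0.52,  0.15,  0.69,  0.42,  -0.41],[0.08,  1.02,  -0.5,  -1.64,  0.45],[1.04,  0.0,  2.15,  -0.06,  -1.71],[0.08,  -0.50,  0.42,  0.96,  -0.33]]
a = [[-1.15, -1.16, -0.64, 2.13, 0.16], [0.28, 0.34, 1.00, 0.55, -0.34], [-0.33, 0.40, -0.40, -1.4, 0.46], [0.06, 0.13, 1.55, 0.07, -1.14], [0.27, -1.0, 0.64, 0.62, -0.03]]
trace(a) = -1.17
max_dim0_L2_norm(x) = 1.21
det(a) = -2.08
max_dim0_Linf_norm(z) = 2.15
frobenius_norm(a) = 4.18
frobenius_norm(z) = 4.51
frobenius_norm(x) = 1.88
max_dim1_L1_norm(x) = 2.41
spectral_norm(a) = 3.09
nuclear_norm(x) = 3.48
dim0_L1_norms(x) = [2.32, 1.49, 1.31, 1.29, 1.15]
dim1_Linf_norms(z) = [1.68, 0.69, 1.64, 2.15, 0.96]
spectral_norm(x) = 1.43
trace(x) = 0.22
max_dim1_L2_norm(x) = 1.3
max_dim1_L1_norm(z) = 4.96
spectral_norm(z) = 3.30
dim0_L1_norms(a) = [2.09, 3.03, 4.23, 4.77, 2.13]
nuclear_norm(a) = 7.67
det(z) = 0.00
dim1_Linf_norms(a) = [2.13, 1.0, 1.4, 1.55, 1.0]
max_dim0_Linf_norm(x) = 0.98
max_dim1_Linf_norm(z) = 2.15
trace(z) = -1.39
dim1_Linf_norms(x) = [0.5, 0.31, 0.62, 0.98, 0.5]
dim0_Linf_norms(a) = [1.15, 1.16, 1.55, 2.13, 1.14]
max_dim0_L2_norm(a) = 2.68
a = z + x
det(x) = -0.00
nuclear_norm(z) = 6.78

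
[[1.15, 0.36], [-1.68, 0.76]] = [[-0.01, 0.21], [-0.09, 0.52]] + [[1.16, 0.15], [-1.59, 0.24]]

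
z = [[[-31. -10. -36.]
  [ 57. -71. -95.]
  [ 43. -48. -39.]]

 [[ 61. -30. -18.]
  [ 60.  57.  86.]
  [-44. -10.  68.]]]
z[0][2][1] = -48.0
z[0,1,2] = -95.0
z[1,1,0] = 60.0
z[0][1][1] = -71.0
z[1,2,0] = -44.0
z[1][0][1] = -30.0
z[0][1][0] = 57.0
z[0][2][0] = 43.0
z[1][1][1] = 57.0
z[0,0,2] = -36.0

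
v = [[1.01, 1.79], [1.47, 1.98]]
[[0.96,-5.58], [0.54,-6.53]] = v @[[-1.48,-1.02], [1.37,-2.54]]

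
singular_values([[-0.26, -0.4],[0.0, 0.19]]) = [0.5, 0.1]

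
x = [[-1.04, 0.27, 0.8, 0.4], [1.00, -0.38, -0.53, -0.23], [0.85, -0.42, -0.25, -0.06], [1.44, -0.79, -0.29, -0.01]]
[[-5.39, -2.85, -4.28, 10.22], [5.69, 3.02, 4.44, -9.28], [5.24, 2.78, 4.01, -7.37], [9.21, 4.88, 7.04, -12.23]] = x @ [[3.91, 2.85, 1.09, -4.58], [-4.37, -1.65, -6.64, 6.14], [-0.45, 1.91, -0.72, 2.55], [0.53, -2.43, -1.94, 4.4]]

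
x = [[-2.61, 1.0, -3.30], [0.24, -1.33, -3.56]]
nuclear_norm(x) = 7.73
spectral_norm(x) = 5.16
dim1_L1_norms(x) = [6.91, 5.13]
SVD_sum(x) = [[-1.46, -0.05, -3.74],[-1.18, -0.04, -3.02]] + [[-1.15, 1.05, 0.44], [1.42, -1.29, -0.54]]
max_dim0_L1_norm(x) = 6.86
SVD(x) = [[-0.78,-0.63],[-0.63,0.78]] @ diag([5.159028116549918, 2.566442848116319]) @ [[0.36, 0.01, 0.93],[0.71, -0.65, -0.27]]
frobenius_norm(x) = 5.76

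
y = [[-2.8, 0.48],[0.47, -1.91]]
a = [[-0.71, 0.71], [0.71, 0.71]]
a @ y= [[2.32, -1.7],[-1.65, -1.02]]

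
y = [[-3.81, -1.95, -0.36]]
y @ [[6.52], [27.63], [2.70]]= [[-79.69]]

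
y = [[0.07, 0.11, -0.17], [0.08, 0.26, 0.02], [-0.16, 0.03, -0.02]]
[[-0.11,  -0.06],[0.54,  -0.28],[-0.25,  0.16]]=y @[[1.54, -1.04], [1.44, -0.7], [2.23, -0.55]]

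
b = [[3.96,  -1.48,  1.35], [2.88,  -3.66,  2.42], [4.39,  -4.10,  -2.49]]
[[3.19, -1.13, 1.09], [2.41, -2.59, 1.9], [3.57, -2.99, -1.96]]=b@ [[0.79,-0.03,0.01], [-0.03,0.69,0.01], [0.01,0.01,0.79]]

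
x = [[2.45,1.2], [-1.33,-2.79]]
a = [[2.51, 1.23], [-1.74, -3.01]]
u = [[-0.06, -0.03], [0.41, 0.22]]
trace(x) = -0.34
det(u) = -0.00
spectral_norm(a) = 4.28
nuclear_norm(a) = 5.54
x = a + u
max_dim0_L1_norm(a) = 4.25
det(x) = -5.24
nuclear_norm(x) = 5.24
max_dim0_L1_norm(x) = 3.99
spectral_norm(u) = 0.47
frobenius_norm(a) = 4.46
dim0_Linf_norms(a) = [2.51, 3.01]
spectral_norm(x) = 3.90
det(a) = -5.41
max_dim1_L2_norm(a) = 3.48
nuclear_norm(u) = 0.47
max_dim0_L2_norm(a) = 3.25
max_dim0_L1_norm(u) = 0.47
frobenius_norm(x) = 4.12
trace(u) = 0.16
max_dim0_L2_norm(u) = 0.41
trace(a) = -0.50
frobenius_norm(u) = 0.47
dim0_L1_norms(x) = [3.78, 3.99]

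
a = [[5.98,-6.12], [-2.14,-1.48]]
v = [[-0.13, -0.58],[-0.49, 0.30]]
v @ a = [[0.46, 1.65],[-3.57, 2.55]]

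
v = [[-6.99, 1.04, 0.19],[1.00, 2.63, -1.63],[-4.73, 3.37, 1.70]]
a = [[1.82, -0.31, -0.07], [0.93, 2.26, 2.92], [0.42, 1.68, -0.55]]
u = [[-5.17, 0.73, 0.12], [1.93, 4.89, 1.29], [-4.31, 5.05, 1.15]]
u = v + a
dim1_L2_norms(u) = [5.22, 5.41, 6.74]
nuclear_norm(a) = 7.37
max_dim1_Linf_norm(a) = 2.92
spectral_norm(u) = 8.21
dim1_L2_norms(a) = [1.85, 3.81, 1.82]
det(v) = -60.39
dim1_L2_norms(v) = [7.07, 3.25, 6.05]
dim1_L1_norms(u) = [6.02, 8.11, 10.51]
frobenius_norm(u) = 10.10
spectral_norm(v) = 8.99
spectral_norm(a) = 3.89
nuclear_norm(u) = 14.14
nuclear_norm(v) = 14.44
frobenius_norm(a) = 4.61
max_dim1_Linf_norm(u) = 5.17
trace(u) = 0.87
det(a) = -11.77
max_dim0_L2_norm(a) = 2.97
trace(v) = -2.66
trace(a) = 3.53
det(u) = 2.63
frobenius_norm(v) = 9.86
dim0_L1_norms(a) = [3.17, 4.25, 3.54]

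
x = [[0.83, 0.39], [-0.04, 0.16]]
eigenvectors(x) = [[1.00, -0.52],[-0.06, 0.86]]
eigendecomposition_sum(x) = [[0.84, 0.51], [-0.05, -0.03]] + [[-0.01, -0.12], [0.01, 0.19]]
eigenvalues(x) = [0.81, 0.18]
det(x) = 0.15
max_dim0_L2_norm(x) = 0.83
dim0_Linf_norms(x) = [0.83, 0.39]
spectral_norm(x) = 0.92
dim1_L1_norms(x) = [1.22, 0.2]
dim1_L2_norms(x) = [0.92, 0.16]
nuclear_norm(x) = 1.08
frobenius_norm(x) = 0.93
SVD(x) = [[-1.00, -0.04], [-0.04, 1.0]] @ diag([0.9176308524023578, 0.16172080484378742]) @ [[-0.90,-0.43], [-0.43,0.90]]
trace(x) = 0.99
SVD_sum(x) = [[0.83, 0.40], [0.03, 0.01]] + [[0.0,-0.01], [-0.07,0.15]]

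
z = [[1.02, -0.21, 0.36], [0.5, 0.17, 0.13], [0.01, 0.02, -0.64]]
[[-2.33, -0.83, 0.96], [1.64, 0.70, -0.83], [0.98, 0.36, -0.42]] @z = [[-2.78,  0.37,  -1.56], [2.01,  -0.24,  1.21], [1.18,  -0.15,  0.67]]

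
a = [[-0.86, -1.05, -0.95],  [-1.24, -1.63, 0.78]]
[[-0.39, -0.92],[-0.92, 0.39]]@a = [[1.48, 1.91, -0.35], [0.31, 0.33, 1.18]]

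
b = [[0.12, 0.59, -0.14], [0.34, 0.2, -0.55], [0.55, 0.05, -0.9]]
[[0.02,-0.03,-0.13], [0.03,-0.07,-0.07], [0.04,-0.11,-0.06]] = b @ [[-0.0, 0.04, -0.10], [0.03, -0.02, -0.20], [-0.04, 0.14, -0.01]]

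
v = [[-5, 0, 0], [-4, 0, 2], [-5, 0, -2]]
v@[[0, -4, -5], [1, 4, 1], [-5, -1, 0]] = [[0, 20, 25], [-10, 14, 20], [10, 22, 25]]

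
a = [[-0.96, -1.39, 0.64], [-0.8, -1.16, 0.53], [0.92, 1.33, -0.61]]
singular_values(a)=[2.92, 0.0, 0.0]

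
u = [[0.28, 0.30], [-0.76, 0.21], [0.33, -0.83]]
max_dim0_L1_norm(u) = 1.37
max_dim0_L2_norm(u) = 0.91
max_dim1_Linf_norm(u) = 0.83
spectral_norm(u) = 1.07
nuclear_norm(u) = 1.74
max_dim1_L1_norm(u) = 1.16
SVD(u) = [[0.03, -0.61], [0.63, 0.63], [-0.78, 0.48]] @ diag([1.0698856114840432, 0.6657663091050906]) @ [[-0.68, 0.74], [-0.74, -0.68]]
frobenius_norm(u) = 1.26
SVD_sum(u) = [[-0.02,0.02], [-0.45,0.49], [0.56,-0.61]] + [[0.30,0.28],[-0.31,-0.28],[-0.23,-0.22]]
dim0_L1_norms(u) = [1.37, 1.34]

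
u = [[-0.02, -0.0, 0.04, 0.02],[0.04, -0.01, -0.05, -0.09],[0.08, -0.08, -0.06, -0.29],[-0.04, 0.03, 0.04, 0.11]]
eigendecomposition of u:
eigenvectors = [[(-0.58+0j), (-0.58-0j), -0.49+0.00j, 0.78+0.00j], [(0.45-0.19j), (0.45+0.19j), (0.25+0j), 0.37+0.00j], [0.11-0.52j, 0.11+0.52j, (-0.83+0j), 0.51+0.00j], [-0.36+0.12j, -0.36-0.12j, (0.1+0j), -0.00+0.00j]]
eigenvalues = [(-0.02+0.03j), (-0.02-0.03j), (0.04+0j), (0.01+0j)]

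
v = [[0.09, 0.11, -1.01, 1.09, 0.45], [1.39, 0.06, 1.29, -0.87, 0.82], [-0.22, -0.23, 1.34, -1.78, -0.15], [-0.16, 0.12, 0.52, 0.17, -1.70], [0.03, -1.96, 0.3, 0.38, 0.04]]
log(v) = [[(18.64+17.86j), (1.74-2.82j), 10.78+12.68j, 5.37+2.07j, 1.06-0.88j], [(-6.26-9j), (-0.92+1.42j), -3.26-6.39j, (-2.68-1.04j), (0.27+0.45j)], [-26.80-20.61j, -2.20+3.25j, -15.65-14.63j, -7.71-2.39j, -1.07+1.02j], [(-20.26-18.93j), (-2.44+2.98j), (-11.56-13.44j), -5.21-2.19j, -1.82+0.94j], [-11.30-13.92j, (-3.04+2.19j), (-6.34-9.88j), (-3.01-1.61j), (-0.24+0.69j)]]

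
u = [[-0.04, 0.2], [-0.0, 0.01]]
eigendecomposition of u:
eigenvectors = [[1.00, 0.97], [0.0, 0.24]]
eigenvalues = [-0.04, 0.01]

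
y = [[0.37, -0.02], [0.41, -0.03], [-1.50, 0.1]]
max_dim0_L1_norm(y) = 2.28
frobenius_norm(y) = 1.60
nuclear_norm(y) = 1.61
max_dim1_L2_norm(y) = 1.5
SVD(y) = [[-0.23, 0.85], [-0.26, -0.52], [0.94, 0.07]] @ diag([1.6019586119172857, 0.005348430054071331]) @ [[-1.00, 0.07], [0.07, 1.00]]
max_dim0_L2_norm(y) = 1.6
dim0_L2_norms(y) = [1.6, 0.11]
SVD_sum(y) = [[0.37, -0.02], [0.41, -0.03], [-1.5, 0.1]] + [[0.00, 0.00],  [-0.00, -0.0],  [0.00, 0.00]]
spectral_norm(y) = 1.60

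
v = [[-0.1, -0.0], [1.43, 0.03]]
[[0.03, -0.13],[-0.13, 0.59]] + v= [[-0.07, -0.13], [1.30, 0.62]]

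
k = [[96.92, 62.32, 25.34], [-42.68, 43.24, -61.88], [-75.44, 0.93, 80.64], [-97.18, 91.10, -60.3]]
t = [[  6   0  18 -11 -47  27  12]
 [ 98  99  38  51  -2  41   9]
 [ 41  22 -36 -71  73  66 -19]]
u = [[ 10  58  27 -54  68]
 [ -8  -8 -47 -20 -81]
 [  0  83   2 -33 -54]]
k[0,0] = 96.92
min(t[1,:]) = -2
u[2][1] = 83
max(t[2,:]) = 73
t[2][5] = 66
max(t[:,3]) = 51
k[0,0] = 96.92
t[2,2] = -36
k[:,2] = [25.34, -61.88, 80.64, -60.3]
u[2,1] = 83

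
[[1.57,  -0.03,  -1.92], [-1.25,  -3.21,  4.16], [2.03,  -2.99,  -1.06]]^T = [[1.57, -1.25, 2.03], [-0.03, -3.21, -2.99], [-1.92, 4.16, -1.06]]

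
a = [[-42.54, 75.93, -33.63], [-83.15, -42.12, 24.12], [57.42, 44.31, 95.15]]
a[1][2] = 24.12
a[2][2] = 95.15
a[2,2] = 95.15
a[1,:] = [-83.15, -42.12, 24.12]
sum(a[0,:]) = -0.23999999999999488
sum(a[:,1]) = 78.12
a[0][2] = -33.63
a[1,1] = -42.12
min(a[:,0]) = -83.15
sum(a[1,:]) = -101.15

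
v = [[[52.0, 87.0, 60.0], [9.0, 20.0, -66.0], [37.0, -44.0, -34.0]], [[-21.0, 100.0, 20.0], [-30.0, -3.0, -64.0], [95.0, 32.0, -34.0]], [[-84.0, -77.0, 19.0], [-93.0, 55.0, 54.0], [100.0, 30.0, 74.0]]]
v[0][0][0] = 52.0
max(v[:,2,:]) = 100.0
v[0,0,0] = 52.0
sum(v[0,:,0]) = 98.0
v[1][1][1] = -3.0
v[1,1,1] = -3.0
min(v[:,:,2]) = -66.0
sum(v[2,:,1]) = 8.0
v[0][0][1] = 87.0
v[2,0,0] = -84.0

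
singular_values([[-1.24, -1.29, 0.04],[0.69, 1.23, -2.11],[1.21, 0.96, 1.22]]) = [2.83, 2.34, 0.0]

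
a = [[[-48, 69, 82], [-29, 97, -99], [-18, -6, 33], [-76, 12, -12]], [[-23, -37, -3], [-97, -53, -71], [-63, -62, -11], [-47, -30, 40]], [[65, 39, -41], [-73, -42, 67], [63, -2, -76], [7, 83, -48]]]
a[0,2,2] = 33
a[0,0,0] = -48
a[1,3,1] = -30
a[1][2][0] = -63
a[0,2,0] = -18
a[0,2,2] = 33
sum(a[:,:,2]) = -139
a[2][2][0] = 63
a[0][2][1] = -6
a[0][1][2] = -99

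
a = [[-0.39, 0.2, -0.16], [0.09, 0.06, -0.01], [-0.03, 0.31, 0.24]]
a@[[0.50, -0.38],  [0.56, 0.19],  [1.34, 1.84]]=[[-0.3, -0.11], [0.07, -0.04], [0.48, 0.51]]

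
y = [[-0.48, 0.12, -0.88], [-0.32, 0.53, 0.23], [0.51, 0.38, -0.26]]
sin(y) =[[-0.58, 0.11, -0.87], [-0.32, 0.48, 0.25], [0.50, 0.39, -0.35]]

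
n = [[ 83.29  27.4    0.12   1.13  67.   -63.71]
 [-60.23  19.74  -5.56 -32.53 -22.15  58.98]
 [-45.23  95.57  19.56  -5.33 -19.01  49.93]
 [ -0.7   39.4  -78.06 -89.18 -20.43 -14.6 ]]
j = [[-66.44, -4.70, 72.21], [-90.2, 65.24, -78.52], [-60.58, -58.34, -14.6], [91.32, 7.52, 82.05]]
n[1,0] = -60.23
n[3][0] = -0.7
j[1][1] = 65.24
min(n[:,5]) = -63.71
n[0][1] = 27.4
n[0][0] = 83.29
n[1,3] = -32.53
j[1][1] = 65.24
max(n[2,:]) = 95.57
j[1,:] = [-90.2, 65.24, -78.52]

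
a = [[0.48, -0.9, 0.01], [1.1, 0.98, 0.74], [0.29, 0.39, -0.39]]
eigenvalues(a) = [(0.82+0.94j), (0.82-0.94j), (-0.58+0j)]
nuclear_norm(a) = 3.22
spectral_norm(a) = 1.69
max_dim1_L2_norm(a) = 1.65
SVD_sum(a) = [[-0.21, -0.24, -0.13], [0.98, 1.15, 0.62], [0.18, 0.21, 0.11]] + [[0.64, -0.67, 0.24], [0.16, -0.16, 0.06], [-0.12, 0.13, -0.05]] + [[0.05,0.01,-0.1], [-0.03,-0.01,0.06], [0.23,0.05,-0.46]]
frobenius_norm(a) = 2.04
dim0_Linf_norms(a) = [1.1, 0.98, 0.74]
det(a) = -0.90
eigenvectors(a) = [[(-0.23+0.62j), -0.23-0.62j, (-0.24+0j)], [(0.73+0j), 0.73-0.00j, (-0.27+0j)], [0.18+0.01j, (0.18-0.01j), 0.93+0.00j]]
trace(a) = 1.07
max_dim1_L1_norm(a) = 2.82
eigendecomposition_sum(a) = [[0.24+0.62j, (-0.43+0.33j), -0.06+0.26j], [(0.55-0.49j), 0.51+0.32j, 0.29-0.03j], [(0.14-0.12j), 0.13+0.09j, (0.07-0.01j)]] + [[0.24-0.62j, (-0.43-0.33j), -0.06-0.26j], [0.55+0.49j, 0.51-0.32j, (0.29+0.03j)], [0.14+0.12j, (0.13-0.09j), 0.07+0.01j]] + [[(-0-0j),-0.04-0.00j,(0.14-0j)], [-0.00-0.00j,-0.04-0.00j,0.16-0.00j], [0.00+0.00j,0.14+0.00j,-0.54+0.00j]]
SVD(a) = [[0.2, 0.96, 0.21], [-0.96, 0.24, -0.13], [-0.18, -0.18, 0.97]] @ diag([1.6933905058842555, 0.9978343293011964, 0.5324990571344675]) @ [[-0.60, -0.71, -0.38], [0.67, -0.70, 0.25], [0.44, 0.1, -0.89]]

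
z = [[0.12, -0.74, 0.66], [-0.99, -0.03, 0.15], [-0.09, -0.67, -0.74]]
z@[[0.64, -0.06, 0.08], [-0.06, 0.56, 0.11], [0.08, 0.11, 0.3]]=[[0.17, -0.35, 0.13],[-0.62, 0.06, -0.04],[-0.08, -0.45, -0.30]]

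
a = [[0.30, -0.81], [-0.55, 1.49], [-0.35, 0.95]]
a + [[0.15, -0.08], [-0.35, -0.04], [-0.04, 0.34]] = [[0.45, -0.89],  [-0.9, 1.45],  [-0.39, 1.29]]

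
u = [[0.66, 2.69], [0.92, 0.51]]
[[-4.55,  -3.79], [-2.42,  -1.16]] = u @ [[-1.96, -0.56], [-1.21, -1.27]]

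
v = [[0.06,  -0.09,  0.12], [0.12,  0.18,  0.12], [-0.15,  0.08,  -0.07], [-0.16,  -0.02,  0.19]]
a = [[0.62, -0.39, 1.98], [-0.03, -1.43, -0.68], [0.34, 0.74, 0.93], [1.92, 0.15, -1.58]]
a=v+[[0.56, -0.3, 1.86], [-0.15, -1.61, -0.80], [0.49, 0.66, 1.0], [2.08, 0.17, -1.77]]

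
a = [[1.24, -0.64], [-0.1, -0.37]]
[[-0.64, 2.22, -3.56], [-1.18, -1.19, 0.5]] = a@[[1.00, 3.03, -3.13], [2.93, 2.4, -0.5]]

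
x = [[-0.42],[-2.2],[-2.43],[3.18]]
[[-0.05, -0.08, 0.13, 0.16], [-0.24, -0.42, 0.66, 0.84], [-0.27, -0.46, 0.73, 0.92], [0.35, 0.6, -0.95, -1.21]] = x @ [[0.11, 0.19, -0.30, -0.38]]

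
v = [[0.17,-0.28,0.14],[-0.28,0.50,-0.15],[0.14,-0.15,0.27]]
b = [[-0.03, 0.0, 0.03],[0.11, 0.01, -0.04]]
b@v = [[-0.0, 0.0, 0.00], [0.01, -0.02, 0.00]]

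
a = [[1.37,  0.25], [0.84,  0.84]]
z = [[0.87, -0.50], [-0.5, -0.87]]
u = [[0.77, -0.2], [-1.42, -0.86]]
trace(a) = 2.21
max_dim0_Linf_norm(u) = 1.42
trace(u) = -0.09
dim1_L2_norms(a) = [1.39, 1.19]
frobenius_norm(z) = 1.42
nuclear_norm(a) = 2.29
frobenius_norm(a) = 1.83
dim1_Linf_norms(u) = [0.77, 1.42]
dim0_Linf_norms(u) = [1.42, 0.86]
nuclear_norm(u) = 2.30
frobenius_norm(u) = 1.84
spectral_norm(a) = 1.75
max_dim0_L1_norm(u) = 2.19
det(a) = 0.94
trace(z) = 0.00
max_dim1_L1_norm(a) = 1.68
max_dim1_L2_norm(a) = 1.39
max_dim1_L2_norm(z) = 1.0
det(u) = -0.95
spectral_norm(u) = 1.76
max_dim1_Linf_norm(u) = 1.42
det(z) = -1.01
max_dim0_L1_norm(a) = 2.21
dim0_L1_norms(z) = [1.37, 1.37]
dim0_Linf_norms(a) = [1.37, 0.84]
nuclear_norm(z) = 2.01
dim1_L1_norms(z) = [1.37, 1.37]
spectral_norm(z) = 1.00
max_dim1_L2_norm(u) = 1.66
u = z @ a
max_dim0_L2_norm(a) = 1.61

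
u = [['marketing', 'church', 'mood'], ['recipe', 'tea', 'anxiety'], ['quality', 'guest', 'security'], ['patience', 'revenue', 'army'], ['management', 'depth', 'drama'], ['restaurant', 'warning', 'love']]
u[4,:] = ['management', 'depth', 'drama']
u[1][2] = 'anxiety'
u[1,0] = 'recipe'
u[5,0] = 'restaurant'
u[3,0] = 'patience'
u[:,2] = ['mood', 'anxiety', 'security', 'army', 'drama', 'love']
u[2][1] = 'guest'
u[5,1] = 'warning'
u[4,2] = 'drama'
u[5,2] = 'love'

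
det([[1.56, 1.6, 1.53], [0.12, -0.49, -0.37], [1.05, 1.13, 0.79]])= 0.270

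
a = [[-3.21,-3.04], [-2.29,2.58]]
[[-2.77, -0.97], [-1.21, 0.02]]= a@ [[0.71,  0.16], [0.16,  0.15]]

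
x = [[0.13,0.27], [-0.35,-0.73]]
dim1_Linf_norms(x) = [0.27, 0.73]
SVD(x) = [[-0.35, 0.94], [0.94, 0.35]] @ diag([0.8632495498362435, 0.00046336543132393613]) @ [[-0.43, -0.9], [0.90, -0.43]]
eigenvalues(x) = [0.0, -0.6]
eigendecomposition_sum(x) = [[0.00, 0.00],[-0.00, -0.0]] + [[0.13, 0.27], [-0.35, -0.73]]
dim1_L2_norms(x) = [0.3, 0.81]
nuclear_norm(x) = 0.86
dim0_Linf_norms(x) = [0.35, 0.73]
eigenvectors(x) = [[0.90,-0.35], [-0.43,0.94]]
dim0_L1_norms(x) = [0.48, 1.0]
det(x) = -0.00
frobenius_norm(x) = 0.86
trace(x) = -0.60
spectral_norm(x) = 0.86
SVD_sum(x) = [[0.13, 0.27], [-0.35, -0.73]] + [[0.0, -0.00], [0.0, -0.00]]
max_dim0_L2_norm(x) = 0.78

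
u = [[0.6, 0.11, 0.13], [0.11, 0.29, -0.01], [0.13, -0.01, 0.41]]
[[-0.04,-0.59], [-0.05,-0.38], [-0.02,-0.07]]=u@[[-0.02, -0.82],[-0.17, -1.00],[-0.05, 0.06]]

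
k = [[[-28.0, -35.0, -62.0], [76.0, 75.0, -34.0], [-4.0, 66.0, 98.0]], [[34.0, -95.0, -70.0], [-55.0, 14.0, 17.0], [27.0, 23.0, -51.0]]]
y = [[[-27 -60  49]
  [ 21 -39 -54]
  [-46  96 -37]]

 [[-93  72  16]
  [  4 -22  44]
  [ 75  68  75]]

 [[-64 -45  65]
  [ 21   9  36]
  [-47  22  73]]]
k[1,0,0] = 34.0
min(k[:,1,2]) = -34.0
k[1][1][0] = -55.0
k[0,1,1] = 75.0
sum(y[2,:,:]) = 70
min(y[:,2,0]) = -47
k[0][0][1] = -35.0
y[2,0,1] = -45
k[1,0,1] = -95.0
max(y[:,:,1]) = 96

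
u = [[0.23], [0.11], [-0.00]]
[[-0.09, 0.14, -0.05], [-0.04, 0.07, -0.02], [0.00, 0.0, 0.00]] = u@ [[-0.39,0.61,-0.22]]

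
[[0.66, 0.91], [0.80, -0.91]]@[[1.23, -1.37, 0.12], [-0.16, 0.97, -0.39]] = [[0.67, -0.02, -0.28], [1.13, -1.98, 0.45]]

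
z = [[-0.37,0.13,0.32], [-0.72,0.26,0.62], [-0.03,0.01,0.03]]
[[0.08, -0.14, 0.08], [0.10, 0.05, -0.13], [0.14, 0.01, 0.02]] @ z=[[0.07, -0.03, -0.06], [-0.07, 0.02, 0.06], [-0.06, 0.02, 0.05]]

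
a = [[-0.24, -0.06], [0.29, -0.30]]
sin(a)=[[-0.24, -0.06], [0.28, -0.30]]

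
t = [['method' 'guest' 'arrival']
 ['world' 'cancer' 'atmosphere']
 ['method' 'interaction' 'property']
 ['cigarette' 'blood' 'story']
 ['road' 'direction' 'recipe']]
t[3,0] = 'cigarette'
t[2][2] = 'property'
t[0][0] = 'method'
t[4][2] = 'recipe'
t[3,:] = ['cigarette', 'blood', 'story']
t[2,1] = 'interaction'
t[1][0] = 'world'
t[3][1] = 'blood'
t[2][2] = 'property'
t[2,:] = ['method', 'interaction', 'property']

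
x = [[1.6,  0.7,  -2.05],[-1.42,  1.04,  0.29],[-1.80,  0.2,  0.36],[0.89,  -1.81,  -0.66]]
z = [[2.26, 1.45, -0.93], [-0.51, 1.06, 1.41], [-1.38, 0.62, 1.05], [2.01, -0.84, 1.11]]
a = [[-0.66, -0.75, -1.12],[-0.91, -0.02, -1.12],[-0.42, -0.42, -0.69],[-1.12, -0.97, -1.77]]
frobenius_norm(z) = 4.56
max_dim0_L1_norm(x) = 5.71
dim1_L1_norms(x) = [4.35, 2.75, 2.36, 3.36]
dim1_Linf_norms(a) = [1.12, 1.12, 0.69, 1.77]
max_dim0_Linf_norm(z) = 2.26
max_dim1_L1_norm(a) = 3.86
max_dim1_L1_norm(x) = 4.35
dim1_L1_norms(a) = [2.53, 2.05, 1.53, 3.86]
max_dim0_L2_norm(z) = 3.36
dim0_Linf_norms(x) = [1.8, 1.81, 2.05]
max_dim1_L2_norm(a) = 2.31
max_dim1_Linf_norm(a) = 1.77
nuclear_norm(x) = 6.74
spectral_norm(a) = 3.18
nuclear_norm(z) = 7.67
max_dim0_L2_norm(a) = 2.47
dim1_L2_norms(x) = [2.69, 1.78, 1.85, 2.12]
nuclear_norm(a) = 3.79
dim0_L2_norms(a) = [1.64, 1.3, 2.47]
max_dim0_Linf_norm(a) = 1.77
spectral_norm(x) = 3.54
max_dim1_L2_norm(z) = 2.84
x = a + z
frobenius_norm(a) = 3.24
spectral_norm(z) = 3.45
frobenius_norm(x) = 4.28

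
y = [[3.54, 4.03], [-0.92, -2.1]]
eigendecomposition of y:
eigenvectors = [[0.98, -0.64],  [-0.19, 0.77]]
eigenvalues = [2.78, -1.34]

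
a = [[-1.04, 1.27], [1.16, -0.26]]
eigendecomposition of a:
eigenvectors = [[-0.82, -0.61], [0.57, -0.80]]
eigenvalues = [-1.92, 0.62]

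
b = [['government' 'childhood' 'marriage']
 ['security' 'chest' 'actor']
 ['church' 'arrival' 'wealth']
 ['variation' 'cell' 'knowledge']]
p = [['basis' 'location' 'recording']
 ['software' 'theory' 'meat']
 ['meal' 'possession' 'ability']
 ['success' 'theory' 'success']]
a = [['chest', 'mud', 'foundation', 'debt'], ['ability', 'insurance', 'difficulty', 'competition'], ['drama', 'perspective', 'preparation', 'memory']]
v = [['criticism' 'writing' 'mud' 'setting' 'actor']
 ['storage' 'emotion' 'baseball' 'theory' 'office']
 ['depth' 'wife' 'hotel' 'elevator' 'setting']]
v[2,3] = 'elevator'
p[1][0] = 'software'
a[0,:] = ['chest', 'mud', 'foundation', 'debt']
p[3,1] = 'theory'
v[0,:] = ['criticism', 'writing', 'mud', 'setting', 'actor']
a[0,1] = 'mud'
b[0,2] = 'marriage'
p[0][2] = 'recording'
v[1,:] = ['storage', 'emotion', 'baseball', 'theory', 'office']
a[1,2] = 'difficulty'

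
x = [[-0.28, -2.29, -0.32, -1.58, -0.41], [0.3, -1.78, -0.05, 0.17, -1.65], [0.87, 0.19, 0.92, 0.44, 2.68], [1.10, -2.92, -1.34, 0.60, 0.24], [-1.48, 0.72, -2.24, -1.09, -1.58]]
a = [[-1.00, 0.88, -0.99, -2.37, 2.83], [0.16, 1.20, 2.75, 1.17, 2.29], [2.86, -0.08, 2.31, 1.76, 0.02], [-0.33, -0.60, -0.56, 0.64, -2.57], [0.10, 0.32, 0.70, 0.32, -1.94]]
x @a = [[-0.52, -2.15, -6.16, -3.72, -1.19], [-0.95, -2.5, -6.56, -3.3, -0.46], [1.91, 1.51, 3.42, 0.92, -3.41], [-5.57, -2.71, -12.38, -7.92, -5.61], [-4.61, -0.11, -2.22, -0.80, 3.28]]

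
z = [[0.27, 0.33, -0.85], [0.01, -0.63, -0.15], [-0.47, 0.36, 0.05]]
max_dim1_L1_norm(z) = 1.45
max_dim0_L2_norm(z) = 0.86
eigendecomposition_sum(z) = [[(0.48+0j), (-0.03+0j), (-0.54+0j)], [(0.03+0j), -0.00+0.00j, (-0.04+0j)], [-0.29-0.00j, (0.01-0j), 0.32-0.00j]] + [[(-0.1+0.06j), (0.18+0.51j), -0.16+0.16j], [-0.01-0.07j, (-0.31+0j), -0.06-0.11j], [(-0.09+0.05j), 0.17+0.46j, (-0.14+0.14j)]] + [[(-0.1-0.06j), 0.18-0.51j, -0.16-0.16j],[-0.01+0.07j, (-0.31-0j), -0.06+0.11j],[-0.09-0.05j, 0.17-0.46j, -0.14-0.14j]]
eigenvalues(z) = [(0.8+0j), (-0.55+0.2j), (-0.55-0.2j)]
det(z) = 0.28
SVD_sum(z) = [[0.28, 0.40, -0.81], [-0.04, -0.06, 0.12], [-0.01, -0.01, 0.02]] + [[0.03, -0.06, -0.02],[0.25, -0.50, -0.16],[-0.23, 0.45, 0.14]] + [[-0.04, -0.01, -0.02], [-0.21, -0.07, -0.1], [-0.23, -0.08, -0.12]]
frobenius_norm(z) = 1.29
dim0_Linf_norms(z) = [0.47, 0.63, 0.85]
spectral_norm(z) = 0.96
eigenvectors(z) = [[0.86+0.00j, (-0.68+0j), (-0.68-0j)],[(0.06+0j), 0.13-0.37j, 0.13+0.37j],[-0.51+0.00j, -0.61+0.02j, (-0.61-0.02j)]]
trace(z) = -0.31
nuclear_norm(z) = 2.12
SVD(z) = [[0.99,  0.09,  0.12], [-0.14,  0.74,  0.66], [-0.03,  -0.67,  0.75]] @ diag([0.9575129262107683, 0.7908043060495775, 0.3668753816662249]) @ [[0.29, 0.42, -0.86], [0.43, -0.86, -0.27], [-0.85, -0.29, -0.43]]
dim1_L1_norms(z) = [1.45, 0.79, 0.88]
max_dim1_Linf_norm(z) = 0.85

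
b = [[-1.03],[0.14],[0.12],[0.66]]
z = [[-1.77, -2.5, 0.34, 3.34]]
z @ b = [[3.72]]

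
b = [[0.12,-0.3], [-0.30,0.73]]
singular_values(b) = [0.85, 0.0]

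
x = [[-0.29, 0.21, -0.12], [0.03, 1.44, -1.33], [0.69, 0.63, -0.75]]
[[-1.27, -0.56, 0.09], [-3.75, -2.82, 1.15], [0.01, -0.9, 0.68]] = x @ [[2.7, 0.72, 0.40], [-1.72, -1.14, 1.29], [1.02, 0.90, 0.54]]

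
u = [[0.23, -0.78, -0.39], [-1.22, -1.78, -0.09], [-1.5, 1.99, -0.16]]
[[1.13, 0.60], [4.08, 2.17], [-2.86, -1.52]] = u @ [[-0.64, -0.34], [-1.88, -1.0], [0.48, 0.26]]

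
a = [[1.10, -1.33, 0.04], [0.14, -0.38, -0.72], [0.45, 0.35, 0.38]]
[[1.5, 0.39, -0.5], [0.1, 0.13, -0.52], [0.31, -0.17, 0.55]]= a @[[0.81, -0.08, 0.33], [-0.45, -0.36, 0.66], [0.26, -0.01, 0.44]]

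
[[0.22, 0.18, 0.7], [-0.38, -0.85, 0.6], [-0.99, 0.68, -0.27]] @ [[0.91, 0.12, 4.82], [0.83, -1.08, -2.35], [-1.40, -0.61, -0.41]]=[[-0.63, -0.60, 0.35], [-1.89, 0.51, -0.08], [0.04, -0.69, -6.26]]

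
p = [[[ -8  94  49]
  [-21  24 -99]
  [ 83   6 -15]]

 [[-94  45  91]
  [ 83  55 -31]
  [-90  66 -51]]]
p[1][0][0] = -94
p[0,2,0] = 83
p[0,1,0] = -21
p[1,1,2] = -31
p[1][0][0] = -94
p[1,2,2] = -51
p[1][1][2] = -31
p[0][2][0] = 83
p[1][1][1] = 55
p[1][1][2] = -31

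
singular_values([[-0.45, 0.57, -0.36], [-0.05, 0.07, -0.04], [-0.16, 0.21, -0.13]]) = [0.87, 0.01, 0.0]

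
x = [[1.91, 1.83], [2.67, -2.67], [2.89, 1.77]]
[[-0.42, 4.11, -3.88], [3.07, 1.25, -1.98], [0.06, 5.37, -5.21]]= x@[[0.45, 1.33, -1.4], [-0.70, 0.86, -0.66]]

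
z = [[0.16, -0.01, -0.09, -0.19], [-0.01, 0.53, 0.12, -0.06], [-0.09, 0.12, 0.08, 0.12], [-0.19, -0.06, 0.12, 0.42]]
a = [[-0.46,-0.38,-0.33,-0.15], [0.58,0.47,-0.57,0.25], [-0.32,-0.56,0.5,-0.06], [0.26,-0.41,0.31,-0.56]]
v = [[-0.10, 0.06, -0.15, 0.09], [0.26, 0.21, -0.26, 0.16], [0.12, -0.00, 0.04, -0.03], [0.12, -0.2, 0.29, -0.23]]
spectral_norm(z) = 0.58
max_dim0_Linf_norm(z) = 0.53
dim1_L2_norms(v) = [0.21, 0.45, 0.13, 0.44]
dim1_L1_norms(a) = [1.32, 1.87, 1.44, 1.54]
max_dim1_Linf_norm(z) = 0.53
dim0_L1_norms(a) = [1.62, 1.82, 1.71, 1.02]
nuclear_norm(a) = 2.85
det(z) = 0.00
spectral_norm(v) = 0.59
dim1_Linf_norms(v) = [0.15, 0.26, 0.12, 0.29]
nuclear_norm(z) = 1.19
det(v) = 0.00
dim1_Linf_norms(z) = [0.19, 0.53, 0.12, 0.42]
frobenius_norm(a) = 1.66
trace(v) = -0.08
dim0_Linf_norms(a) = [0.58, 0.56, 0.57, 0.56]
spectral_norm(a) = 1.36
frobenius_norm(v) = 0.68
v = z @ a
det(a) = -0.11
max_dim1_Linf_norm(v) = 0.29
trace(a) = -0.05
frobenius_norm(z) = 0.80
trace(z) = 1.19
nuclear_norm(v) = 0.95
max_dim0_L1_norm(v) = 0.74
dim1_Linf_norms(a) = [0.46, 0.58, 0.56, 0.56]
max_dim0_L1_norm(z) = 0.79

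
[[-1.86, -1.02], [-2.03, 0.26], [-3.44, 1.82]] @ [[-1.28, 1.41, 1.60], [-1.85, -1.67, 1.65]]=[[4.27, -0.92, -4.66],[2.12, -3.30, -2.82],[1.04, -7.89, -2.50]]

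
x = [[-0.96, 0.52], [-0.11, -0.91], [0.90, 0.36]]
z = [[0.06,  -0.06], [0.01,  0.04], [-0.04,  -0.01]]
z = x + [[1.02,-0.58], [0.12,0.95], [-0.94,-0.37]]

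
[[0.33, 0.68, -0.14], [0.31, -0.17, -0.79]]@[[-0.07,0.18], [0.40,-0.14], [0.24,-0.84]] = [[0.22, 0.08], [-0.28, 0.74]]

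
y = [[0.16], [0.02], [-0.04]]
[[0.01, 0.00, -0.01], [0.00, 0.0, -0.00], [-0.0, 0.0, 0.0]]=y @[[0.06, 0.00, -0.05]]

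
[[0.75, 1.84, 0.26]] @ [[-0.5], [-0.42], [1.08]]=[[-0.87]]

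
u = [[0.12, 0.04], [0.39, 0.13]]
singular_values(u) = [0.43, 0.0]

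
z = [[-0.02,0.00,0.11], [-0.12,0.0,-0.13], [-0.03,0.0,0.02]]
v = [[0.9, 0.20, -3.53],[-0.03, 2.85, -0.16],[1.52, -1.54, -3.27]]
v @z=[[0.06,0.00,0.00],[-0.34,0.0,-0.38],[0.25,0.0,0.30]]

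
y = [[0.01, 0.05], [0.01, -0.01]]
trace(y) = 0.00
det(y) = -0.00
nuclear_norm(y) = 0.06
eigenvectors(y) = [[0.96, -0.82], [0.28, 0.57]]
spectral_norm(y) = 0.05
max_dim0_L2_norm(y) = 0.05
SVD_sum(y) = [[0.01, 0.05], [-0.00, -0.01]] + [[0.0, -0.00], [0.01, -0.00]]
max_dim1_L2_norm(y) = 0.05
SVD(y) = [[-0.99, 0.16], [0.16, 0.99]] @ diag([0.051622776601683795, 0.011622776601683794]) @ [[-0.16,-0.99],[0.99,-0.16]]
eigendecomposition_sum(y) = [[0.02, 0.03], [0.00, 0.01]] + [[-0.01, 0.02], [0.0, -0.02]]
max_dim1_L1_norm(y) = 0.06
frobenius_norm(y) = 0.05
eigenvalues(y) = [0.02, -0.02]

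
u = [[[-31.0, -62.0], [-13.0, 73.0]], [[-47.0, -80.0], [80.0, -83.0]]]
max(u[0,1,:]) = 73.0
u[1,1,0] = 80.0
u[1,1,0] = 80.0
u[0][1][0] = -13.0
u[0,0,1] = -62.0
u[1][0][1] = -80.0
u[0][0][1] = -62.0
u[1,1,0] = 80.0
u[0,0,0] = -31.0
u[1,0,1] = -80.0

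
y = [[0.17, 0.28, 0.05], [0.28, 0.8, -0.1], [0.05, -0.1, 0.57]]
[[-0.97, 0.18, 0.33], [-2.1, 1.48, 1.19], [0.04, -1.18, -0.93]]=y @ [[-3.33, -3.17, 0.57], [-1.45, 2.79, 1.10], [0.11, -1.31, -1.49]]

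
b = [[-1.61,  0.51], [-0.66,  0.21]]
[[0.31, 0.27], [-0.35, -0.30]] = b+[[1.92,-0.24], [0.31,-0.51]]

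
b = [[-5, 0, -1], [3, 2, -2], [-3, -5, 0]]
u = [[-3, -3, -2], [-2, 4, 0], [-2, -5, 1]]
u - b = [[2, -3, -1], [-5, 2, 2], [1, 0, 1]]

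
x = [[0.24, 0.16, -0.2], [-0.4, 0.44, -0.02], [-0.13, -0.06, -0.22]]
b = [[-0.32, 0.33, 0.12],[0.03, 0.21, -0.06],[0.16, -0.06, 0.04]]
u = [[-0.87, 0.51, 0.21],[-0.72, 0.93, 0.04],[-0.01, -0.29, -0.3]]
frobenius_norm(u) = 1.62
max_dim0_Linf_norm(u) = 0.93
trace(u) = -0.24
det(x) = -0.05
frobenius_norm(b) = 0.55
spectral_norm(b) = 0.51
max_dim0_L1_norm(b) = 0.6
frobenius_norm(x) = 0.74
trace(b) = -0.07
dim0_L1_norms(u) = [1.6, 1.73, 0.55]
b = x @ u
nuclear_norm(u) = 2.21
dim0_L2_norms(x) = [0.48, 0.47, 0.3]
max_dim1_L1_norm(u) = 1.69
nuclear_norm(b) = 0.80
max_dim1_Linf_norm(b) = 0.33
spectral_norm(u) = 1.55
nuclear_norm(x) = 1.20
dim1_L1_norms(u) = [1.59, 1.69, 0.6]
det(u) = 0.17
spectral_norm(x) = 0.60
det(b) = -0.01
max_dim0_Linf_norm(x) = 0.44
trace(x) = 0.46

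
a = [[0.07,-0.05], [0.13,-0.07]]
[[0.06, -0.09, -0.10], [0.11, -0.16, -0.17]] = a @ [[0.5,-0.85,-0.7],[-0.60,0.68,1.06]]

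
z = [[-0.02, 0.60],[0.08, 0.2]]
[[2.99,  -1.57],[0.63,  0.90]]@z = [[-0.19,1.48], [0.06,0.56]]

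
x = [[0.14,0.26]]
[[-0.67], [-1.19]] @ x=[[-0.09, -0.17], [-0.17, -0.31]]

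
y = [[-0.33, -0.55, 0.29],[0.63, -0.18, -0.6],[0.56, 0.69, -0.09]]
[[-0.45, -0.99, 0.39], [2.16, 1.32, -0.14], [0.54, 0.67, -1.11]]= y @[[2.03, 0.16, -1.65], [-1.02, 0.55, -0.44], [-1.17, -2.19, -1.36]]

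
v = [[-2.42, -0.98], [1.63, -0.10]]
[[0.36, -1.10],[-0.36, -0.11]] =v @ [[-0.21, 0.0],  [0.15, 1.12]]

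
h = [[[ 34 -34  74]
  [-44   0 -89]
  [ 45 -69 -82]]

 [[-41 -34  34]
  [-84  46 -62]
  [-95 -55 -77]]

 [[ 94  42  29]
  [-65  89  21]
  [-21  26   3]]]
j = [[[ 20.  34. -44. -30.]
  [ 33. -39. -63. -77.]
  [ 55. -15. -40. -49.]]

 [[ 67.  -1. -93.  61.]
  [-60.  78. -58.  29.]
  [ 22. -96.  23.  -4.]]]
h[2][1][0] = -65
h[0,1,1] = 0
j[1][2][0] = 22.0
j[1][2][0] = 22.0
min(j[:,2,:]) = -96.0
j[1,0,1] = -1.0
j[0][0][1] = 34.0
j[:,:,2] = [[-44.0, -63.0, -40.0], [-93.0, -58.0, 23.0]]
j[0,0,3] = -30.0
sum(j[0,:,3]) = -156.0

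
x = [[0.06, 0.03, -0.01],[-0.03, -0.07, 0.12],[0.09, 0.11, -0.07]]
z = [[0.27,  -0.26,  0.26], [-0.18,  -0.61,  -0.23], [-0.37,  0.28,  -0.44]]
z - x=[[0.21, -0.29, 0.27], [-0.15, -0.54, -0.35], [-0.46, 0.17, -0.37]]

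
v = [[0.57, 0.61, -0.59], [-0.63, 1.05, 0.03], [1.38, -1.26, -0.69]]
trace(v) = 0.93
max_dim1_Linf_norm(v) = 1.38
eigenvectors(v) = [[0.47+0.00j, (-0.69+0j), -0.69-0.00j],[(0.21+0j), (-0.21-0.41j), (-0.21+0.41j)],[0.86+0.00j, -0.20+0.53j, -0.20-0.53j]]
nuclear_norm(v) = 3.50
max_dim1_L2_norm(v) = 1.99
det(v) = -0.24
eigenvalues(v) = [(-0.24+0j), (0.59+0.81j), (0.59-0.81j)]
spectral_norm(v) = 2.30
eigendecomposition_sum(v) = [[0.10-0.00j, -0.18+0.00j, -0.14+0.00j],[0.04-0.00j, (-0.08+0j), -0.06+0.00j],[0.18-0.00j, -0.34+0.00j, -0.26+0.00j]] + [[0.24+0.69j, 0.40-0.75j, (-0.22-0.2j)], [-0.34+0.35j, (0.57+0j), (0.05-0.19j)], [0.60+0.02j, -0.46-0.52j, -0.22+0.12j]] + [[0.24-0.69j, 0.40+0.75j, -0.22+0.20j],  [-0.34-0.35j, (0.57-0j), (0.05+0.19j)],  [(0.6-0.02j), -0.46+0.52j, (-0.22-0.12j)]]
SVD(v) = [[-0.06, -0.92, -0.40],  [0.5, -0.37, 0.78],  [-0.86, -0.16, 0.48]] @ diag([2.298035709322085, 1.1060099256372296, 0.09630121012981831]) @ [[-0.67, 0.69, 0.28],[-0.46, -0.68, 0.58],[-0.59, -0.26, -0.77]]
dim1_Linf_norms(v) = [0.61, 1.05, 1.38]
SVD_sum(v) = [[0.09,-0.09,-0.04], [-0.77,0.79,0.32], [1.33,-1.36,-0.56]] + [[0.46, 0.69, -0.58], [0.19, 0.28, -0.23], [0.08, 0.12, -0.1]] + [[0.02, 0.01, 0.03], [-0.04, -0.02, -0.06], [-0.03, -0.01, -0.04]]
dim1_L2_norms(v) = [1.02, 1.22, 1.99]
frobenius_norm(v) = 2.55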